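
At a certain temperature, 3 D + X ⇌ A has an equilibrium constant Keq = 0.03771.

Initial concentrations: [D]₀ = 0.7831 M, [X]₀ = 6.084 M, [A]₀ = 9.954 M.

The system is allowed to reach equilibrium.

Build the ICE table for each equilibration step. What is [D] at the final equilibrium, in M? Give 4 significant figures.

Q₀ = 3.407 vs Keq = 0.03771 ⇒ Q>K, reverse
Step 1:
                    D           X           A
  I            0.7831       6.084       9.954
  C             2.488      0.8293     -0.8293
  E             3.271       6.913       9.125
  solve Keq expr → x = -0.8293; check Q = 0.03771

[D]_eq = 3.271 M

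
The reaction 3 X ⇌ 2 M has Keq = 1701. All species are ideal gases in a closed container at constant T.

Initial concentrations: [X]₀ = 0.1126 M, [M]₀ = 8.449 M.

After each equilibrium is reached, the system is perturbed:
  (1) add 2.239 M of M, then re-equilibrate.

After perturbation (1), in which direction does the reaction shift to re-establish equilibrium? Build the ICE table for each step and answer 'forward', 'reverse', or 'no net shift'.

Q₀ = 5.0003e+04 vs Keq = 1701 ⇒ Q>K, reverse
Step 1:
                    X           M
  init         0.1126       8.449
  Δ            0.2307     -0.1538
  eq           0.3433       8.295
  solve Keq expr → x = -0.07689; check Q = 1701
Then add 2.239 M of M.
Step 2:
                    X           M
  init         0.3433       10.53
  Δ           0.05829    -0.03886
  eq           0.4016        10.5
  solve Keq expr → x = -0.01943; check Q = 1701

Direction: reverse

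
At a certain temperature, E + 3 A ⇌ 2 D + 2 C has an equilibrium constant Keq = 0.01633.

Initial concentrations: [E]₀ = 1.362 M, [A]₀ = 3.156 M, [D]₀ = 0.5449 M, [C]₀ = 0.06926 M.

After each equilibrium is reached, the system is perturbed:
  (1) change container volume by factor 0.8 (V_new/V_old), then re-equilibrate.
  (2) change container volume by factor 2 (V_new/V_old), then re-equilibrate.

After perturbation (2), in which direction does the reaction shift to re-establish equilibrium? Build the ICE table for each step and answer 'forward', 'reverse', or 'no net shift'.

Direction: no net shift

Q₀ = 3.3267e-05 vs Keq = 0.01633 ⇒ Q<K, forward
Step 1:
                    E           A           D           C
  I             1.362       3.156      0.5449     0.06926
  C           -0.2287     -0.6862      0.4575      0.4575
  E             1.133        2.47       1.002      0.5267
  solve Keq expr → x = 0.2287; check Q = 0.01633
Then change container volume by factor 0.8 (V_new/V_old).
Step 2:
                    E           A           D           C
  I             1.417       3.087       1.253      0.6584
  C                 0           0           0           0
  E             1.417       3.087       1.253      0.6584
  solve Keq expr → x = 0; check Q = 0.01633
Then change container volume by factor 2 (V_new/V_old).
Step 3:
                    E           A           D           C
  I            0.7083       1.544      0.6265      0.3292
  C                 0           0           0           0
  E            0.7083       1.544      0.6265      0.3292
  solve Keq expr → x = 0; check Q = 0.01633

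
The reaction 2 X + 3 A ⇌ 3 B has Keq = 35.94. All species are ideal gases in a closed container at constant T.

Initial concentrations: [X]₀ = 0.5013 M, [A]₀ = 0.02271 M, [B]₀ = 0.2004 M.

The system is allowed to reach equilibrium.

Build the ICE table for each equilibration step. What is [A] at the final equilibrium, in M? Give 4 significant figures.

Q₀ = 2734 vs Keq = 35.94 ⇒ Q>K, reverse
Step 1:
                    X           A           B
  init         0.5013     0.02271      0.2004
  Δ           0.03179     0.04768    -0.04768
  eq           0.5331     0.07039      0.1527
  solve Keq expr → x = -0.01589; check Q = 35.94

[A]_eq = 0.07039 M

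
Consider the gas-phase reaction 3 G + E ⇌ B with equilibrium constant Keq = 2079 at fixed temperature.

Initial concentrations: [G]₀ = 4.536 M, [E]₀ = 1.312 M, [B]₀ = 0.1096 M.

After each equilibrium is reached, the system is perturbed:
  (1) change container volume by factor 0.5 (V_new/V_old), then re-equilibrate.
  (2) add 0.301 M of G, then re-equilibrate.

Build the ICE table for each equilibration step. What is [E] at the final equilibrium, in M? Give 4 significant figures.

Q₀ = 8.9507e-04 vs Keq = 2079 ⇒ Q<K, forward
Step 1:
                   G          E          B
  Initial      4.536      1.312     0.1096
  Change      -3.927     -1.309      1.309
  Equil       0.6091    0.00302      1.419
  solve Keq expr → x = 1.309; check Q = 2079
Then change container volume by factor 0.5 (V_new/V_old).
Step 2:
                   G          E          B
  Initial      1.218    0.00604      2.837
  Change    -0.01576  -0.005254   0.005254
  Equil        1.202 7.8656e-04      2.842
  solve Keq expr → x = 0.005254; check Q = 2079
Then add 0.301 M of G.
Step 3:
                   G          E          B
  Initial      1.503 7.8656e-04      2.842
  Change    -0.00115 -3.8319e-04 3.8319e-04
  Equil        1.502 4.0337e-04      2.843
  solve Keq expr → x = 3.8319e-04; check Q = 2079

[E]_eq = 4.0337e-04 M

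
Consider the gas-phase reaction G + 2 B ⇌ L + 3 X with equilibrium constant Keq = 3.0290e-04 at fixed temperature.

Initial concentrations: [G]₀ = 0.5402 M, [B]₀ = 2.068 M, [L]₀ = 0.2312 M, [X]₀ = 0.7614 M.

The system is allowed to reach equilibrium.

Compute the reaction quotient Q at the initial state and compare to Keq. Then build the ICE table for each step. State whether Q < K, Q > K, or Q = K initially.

Q₀ = 0.04417; Q > K (proceeds reverse)

Q₀ = 0.04417 vs Keq = 3.0290e-04 ⇒ Q>K, reverse
Step 1:
                    G           B           L           X
  Initial      0.5402       2.068      0.2312      0.7614
  Change       0.1654      0.3307     -0.1654     -0.4961
  Equil        0.7056       2.399     0.06584      0.2653
  solve Keq expr → x = -0.1654; check Q = 3.0290e-04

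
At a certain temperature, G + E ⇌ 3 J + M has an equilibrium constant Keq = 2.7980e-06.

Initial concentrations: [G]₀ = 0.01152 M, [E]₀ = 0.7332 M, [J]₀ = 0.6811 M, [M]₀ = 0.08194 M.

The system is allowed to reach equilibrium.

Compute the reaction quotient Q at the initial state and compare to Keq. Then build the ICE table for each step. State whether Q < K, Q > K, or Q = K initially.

Q₀ = 3.065 vs Keq = 2.7980e-06 ⇒ Q>K, reverse
Step 1:
                   G          E          J          M
  init       0.01152     0.7332     0.6811    0.08194
  Δ          0.08194    0.08194    -0.2458   -0.08194
  eq         0.09346     0.8151     0.4353 2.5844e-06
  solve Keq expr → x = -0.08194; check Q = 2.7980e-06

Q₀ = 3.065; Q > K (proceeds reverse)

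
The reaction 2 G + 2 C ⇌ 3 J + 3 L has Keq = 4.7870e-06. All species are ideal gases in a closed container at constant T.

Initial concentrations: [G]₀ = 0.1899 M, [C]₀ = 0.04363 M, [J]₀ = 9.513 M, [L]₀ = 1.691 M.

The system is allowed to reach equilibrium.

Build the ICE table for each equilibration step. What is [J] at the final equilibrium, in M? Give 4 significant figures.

Q₀ = 6.0641e+07 vs Keq = 4.7870e-06 ⇒ Q>K, reverse
Step 1:
                  G         C         J         L
  init       0.1899   0.04363     9.513     1.691
  Δ           1.125     1.125    -1.688    -1.688
  eq          1.315     1.169     7.825  0.002869
  solve Keq expr → x = -0.5627; check Q = 4.7870e-06

[J]_eq = 7.825 M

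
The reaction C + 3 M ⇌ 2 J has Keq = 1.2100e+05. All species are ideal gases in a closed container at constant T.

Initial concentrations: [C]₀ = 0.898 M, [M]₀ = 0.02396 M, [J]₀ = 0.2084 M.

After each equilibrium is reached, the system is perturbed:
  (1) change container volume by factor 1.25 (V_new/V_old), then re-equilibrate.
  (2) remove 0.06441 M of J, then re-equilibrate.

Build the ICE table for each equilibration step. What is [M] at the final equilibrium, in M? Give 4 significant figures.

[M]_eq = 0.005244 M

Q₀ = 3516 vs Keq = 1.2100e+05 ⇒ Q<K, forward
Step 1:
                   C          M          J
  I            0.898    0.02396     0.2084
  C        -0.005441   -0.01632    0.01088
  E           0.8926   0.007636     0.2193
  solve Keq expr → x = 0.005441; check Q = 1.2100e+05
Then change container volume by factor 1.25 (V_new/V_old).
Step 2:
                   C          M          J
  I            0.714   0.006109     0.1754
  C       3.2050e-04 9.6149e-04 -6.4099e-04
  E           0.7144    0.00707     0.1748
  solve Keq expr → x = -3.2050e-04; check Q = 1.2100e+05
Then remove 0.06441 M of J.
Step 3:
                   C          M          J
  I           0.7144    0.00707     0.1104
  C       -6.0882e-04  -0.001826   0.001218
  E           0.7138   0.005244     0.1116
  solve Keq expr → x = 6.0882e-04; check Q = 1.2100e+05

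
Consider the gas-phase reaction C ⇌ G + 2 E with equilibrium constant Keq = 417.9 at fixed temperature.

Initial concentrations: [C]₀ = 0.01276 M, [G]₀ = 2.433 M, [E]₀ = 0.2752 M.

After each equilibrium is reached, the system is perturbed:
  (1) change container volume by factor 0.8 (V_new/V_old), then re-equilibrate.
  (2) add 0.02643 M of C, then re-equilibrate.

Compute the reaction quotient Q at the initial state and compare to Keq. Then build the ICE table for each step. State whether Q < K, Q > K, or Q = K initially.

Q₀ = 14.44 vs Keq = 417.9 ⇒ Q<K, forward
Step 1:
                    C           G           E
  Initial     0.01276       2.433      0.2752
  Change     -0.01223     0.01223     0.02447
  Equil    5.2545e-04       2.445      0.2997
  solve Keq expr → x = 0.01223; check Q = 417.9
Then change container volume by factor 0.8 (V_new/V_old).
Step 2:
                    C           G           E
  Initial  6.5681e-04       3.057      0.3746
  Change   3.6534e-04 -3.6534e-04 -7.3067e-04
  Equil      0.001022       3.056      0.3739
  solve Keq expr → x = -3.6534e-04; check Q = 417.9
Then add 0.02643 M of C.
Step 3:
                    C           G           E
  Initial     0.02745       3.056      0.3739
  Change     -0.02611     0.02611     0.05223
  Equil      0.001339       3.082      0.4261
  solve Keq expr → x = 0.02611; check Q = 417.9

Q₀ = 14.44; Q < K (proceeds forward)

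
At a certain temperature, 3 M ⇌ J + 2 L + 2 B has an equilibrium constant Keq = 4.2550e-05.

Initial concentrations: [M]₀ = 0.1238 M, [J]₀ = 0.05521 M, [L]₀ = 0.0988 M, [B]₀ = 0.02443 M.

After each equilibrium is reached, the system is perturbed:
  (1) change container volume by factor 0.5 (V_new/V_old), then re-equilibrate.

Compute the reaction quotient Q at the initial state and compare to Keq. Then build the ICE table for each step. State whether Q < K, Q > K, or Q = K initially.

Q₀ = 1.6952e-04 vs Keq = 4.2550e-05 ⇒ Q>K, reverse
Step 1:
                  M         J         L         B
  init       0.1238   0.05521    0.0988   0.02443
  Δ         0.01254 -0.004179 -0.008358 -0.008358
  eq         0.1363   0.05103   0.09044   0.01607
  solve Keq expr → x = -0.004179; check Q = 4.2550e-05
Then change container volume by factor 0.5 (V_new/V_old).
Step 2:
                  M         J         L         B
  init       0.2727    0.1021    0.1809   0.03214
  Δ          0.0187 -0.006233  -0.01247  -0.01247
  eq         0.2914   0.09583    0.1684   0.01968
  solve Keq expr → x = -0.006233; check Q = 4.2550e-05

Q₀ = 1.6952e-04; Q > K (proceeds reverse)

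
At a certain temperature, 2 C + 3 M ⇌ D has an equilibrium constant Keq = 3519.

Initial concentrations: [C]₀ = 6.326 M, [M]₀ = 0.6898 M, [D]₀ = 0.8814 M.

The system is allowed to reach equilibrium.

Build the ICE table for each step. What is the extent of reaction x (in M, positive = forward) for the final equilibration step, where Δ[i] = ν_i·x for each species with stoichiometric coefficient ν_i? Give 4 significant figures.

Q₀ = 0.0671 vs Keq = 3519 ⇒ Q<K, forward
Step 1:
                   C          M          D
  Initial      6.326     0.6898     0.8814
  Change      -0.446    -0.6689      0.223
  Equil         5.88    0.02086      1.104
  solve Keq expr → x = 0.223; check Q = 3519

x = 0.223 M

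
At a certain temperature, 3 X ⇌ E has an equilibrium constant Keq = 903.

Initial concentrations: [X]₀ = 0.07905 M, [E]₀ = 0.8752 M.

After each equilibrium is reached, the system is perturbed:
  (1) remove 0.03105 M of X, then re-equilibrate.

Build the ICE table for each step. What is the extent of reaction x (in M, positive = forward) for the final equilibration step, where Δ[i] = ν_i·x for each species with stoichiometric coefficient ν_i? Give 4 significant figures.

Q₀ = 1772 vs Keq = 903 ⇒ Q>K, reverse
Step 1:
                    X           E
  init        0.07905      0.8752
  Δ           0.01967   -0.006555
  eq          0.09872      0.8686
  solve Keq expr → x = -0.006555; check Q = 903
Then remove 0.03105 M of X.
Step 2:
                    X           E
  init        0.06767      0.8686
  Δ           0.03066    -0.01022
  eq          0.09833      0.8584
  solve Keq expr → x = -0.01022; check Q = 903

x = -0.01022 M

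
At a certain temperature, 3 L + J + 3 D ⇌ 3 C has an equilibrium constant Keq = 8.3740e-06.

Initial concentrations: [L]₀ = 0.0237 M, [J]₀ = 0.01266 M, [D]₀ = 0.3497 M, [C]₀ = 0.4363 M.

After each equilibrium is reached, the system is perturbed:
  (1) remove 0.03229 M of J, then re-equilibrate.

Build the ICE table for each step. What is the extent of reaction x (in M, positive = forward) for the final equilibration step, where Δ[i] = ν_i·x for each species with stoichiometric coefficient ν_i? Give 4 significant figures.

x = -9.4833e-05 M

Q₀ = 1.1524e+07 vs Keq = 8.3740e-06 ⇒ Q>K, reverse
Step 1:
                    L           J           D           C
  init         0.0237     0.01266      0.3497      0.4363
  Δ            0.4324      0.1441      0.4324     -0.4324
  eq           0.4561      0.1568      0.7821    0.003906
  solve Keq expr → x = -0.1441; check Q = 8.3740e-06
Then remove 0.03229 M of J.
Step 2:
                    L           J           D           C
  init         0.4561      0.1245      0.7821    0.003906
  Δ        2.8450e-04  9.4833e-05  2.8450e-04 -2.8450e-04
  eq           0.4564      0.1246      0.7824    0.003621
  solve Keq expr → x = -9.4833e-05; check Q = 8.3740e-06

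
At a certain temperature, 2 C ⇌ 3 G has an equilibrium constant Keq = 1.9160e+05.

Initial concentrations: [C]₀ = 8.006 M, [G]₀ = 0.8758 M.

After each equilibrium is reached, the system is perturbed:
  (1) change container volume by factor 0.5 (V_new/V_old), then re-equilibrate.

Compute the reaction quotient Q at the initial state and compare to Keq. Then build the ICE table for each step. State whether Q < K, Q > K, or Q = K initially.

Q₀ = 0.01048 vs Keq = 1.9160e+05 ⇒ Q<K, forward
Step 1:
                  C         G
  I           8.006    0.8758
  C          -7.902     11.85
  E          0.1038     12.73
  solve Keq expr → x = 3.951; check Q = 1.9160e+05
Then change container volume by factor 0.5 (V_new/V_old).
Step 2:
                  C         G
  I          0.2075     25.46
  C         0.08378   -0.1257
  E          0.2913     25.33
  solve Keq expr → x = -0.04189; check Q = 1.9160e+05

Q₀ = 0.01048; Q < K (proceeds forward)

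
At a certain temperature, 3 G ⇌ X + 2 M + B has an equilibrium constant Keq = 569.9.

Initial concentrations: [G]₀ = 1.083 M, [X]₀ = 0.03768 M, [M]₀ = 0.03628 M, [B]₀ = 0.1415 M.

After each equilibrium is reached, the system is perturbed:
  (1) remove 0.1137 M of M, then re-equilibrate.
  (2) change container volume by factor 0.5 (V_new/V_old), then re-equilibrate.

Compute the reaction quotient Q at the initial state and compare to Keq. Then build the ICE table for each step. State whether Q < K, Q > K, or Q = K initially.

Q₀ = 5.5248e-06; Q < K (proceeds forward)

Q₀ = 5.5248e-06 vs Keq = 569.9 ⇒ Q<K, forward
Step 1:
                  G         X         M         B
  I           1.083   0.03768   0.03628    0.1415
  C          -1.028    0.3426    0.6852    0.3426
  E         0.05519    0.3803    0.7215    0.4841
  solve Keq expr → x = 0.3426; check Q = 569.9
Then remove 0.1137 M of M.
Step 2:
                  G         X         M         B
  I         0.05519    0.3803    0.6078    0.4841
  C       -0.005616  0.001872  0.003744  0.001872
  E         0.04958    0.3822    0.6115     0.486
  solve Keq expr → x = 0.001872; check Q = 569.9
Then change container volume by factor 0.5 (V_new/V_old).
Step 3:
                  G         X         M         B
  I         0.09916    0.7643     1.223    0.9719
  C         0.02391 -0.007972  -0.01594 -0.007972
  E          0.1231    0.7563     1.207     0.964
  solve Keq expr → x = -0.007972; check Q = 569.9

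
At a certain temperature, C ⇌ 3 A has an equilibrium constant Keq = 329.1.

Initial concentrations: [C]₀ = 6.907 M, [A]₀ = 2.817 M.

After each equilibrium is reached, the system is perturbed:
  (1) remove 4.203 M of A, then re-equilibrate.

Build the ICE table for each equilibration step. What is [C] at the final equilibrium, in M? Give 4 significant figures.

Q₀ = 3.236 vs Keq = 329.1 ⇒ Q<K, forward
Step 1:
                  C         A
  init        6.907     2.817
  Δ          -2.759     8.276
  eq          4.148     11.09
  solve Keq expr → x = 2.759; check Q = 329.1
Then remove 4.203 M of A.
Step 2:
                  C         A
  init        4.148      6.89
  Δ          -1.056     3.168
  eq          3.092     10.06
  solve Keq expr → x = 1.056; check Q = 329.1

[C]_eq = 3.092 M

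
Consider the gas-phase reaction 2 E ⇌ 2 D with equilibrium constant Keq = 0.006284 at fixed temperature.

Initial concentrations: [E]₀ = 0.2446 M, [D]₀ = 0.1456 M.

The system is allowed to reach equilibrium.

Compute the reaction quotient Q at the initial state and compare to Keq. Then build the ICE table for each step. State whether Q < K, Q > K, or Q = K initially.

Q₀ = 0.3543; Q > K (proceeds reverse)

Q₀ = 0.3543 vs Keq = 0.006284 ⇒ Q>K, reverse
Step 1:
                   E          D
  I           0.2446     0.1456
  C           0.1169    -0.1169
  E           0.3615    0.02866
  solve Keq expr → x = -0.05847; check Q = 0.006284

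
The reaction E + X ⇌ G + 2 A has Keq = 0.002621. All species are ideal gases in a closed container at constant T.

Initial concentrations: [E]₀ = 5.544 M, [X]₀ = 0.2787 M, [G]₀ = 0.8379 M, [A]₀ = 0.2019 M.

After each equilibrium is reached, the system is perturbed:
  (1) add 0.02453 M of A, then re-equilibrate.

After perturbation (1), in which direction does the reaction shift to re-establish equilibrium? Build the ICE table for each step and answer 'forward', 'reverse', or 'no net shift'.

Q₀ = 0.02211 vs Keq = 0.002621 ⇒ Q>K, reverse
Step 1:
                    E           X           G           A
  init          5.544      0.2787      0.8379      0.2019
  Δ           0.06089     0.06089    -0.06089     -0.1218
  eq            5.605      0.3396       0.777     0.08013
  solve Keq expr → x = -0.06089; check Q = 0.002621
Then add 0.02453 M of A.
Step 2:
                    E           X           G           A
  init          5.605      0.3396       0.777      0.1047
  Δ           0.01127     0.01127    -0.01127    -0.02253
  eq            5.616      0.3509      0.7657     0.08212
  solve Keq expr → x = -0.01127; check Q = 0.002621

Direction: reverse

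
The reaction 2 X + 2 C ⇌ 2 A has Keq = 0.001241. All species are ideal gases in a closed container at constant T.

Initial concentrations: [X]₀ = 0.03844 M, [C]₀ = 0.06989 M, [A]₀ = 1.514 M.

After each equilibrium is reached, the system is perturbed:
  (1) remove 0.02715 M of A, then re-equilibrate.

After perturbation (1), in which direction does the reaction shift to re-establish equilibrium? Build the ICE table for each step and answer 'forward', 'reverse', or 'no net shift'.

Direction: forward

Q₀ = 3.1758e+05 vs Keq = 0.001241 ⇒ Q>K, reverse
Step 1:
                   X          C          A
  I          0.03844    0.06989      1.514
  C            1.436      1.436     -1.436
  E            1.474      1.506     0.0782
  solve Keq expr → x = -0.7179; check Q = 0.001241
Then remove 0.02715 M of A.
Step 2:
                   X          C          A
  I            1.474      1.506    0.05105
  C         -0.02459   -0.02459    0.02459
  E             1.45      1.481    0.07564
  solve Keq expr → x = 0.01229; check Q = 0.001241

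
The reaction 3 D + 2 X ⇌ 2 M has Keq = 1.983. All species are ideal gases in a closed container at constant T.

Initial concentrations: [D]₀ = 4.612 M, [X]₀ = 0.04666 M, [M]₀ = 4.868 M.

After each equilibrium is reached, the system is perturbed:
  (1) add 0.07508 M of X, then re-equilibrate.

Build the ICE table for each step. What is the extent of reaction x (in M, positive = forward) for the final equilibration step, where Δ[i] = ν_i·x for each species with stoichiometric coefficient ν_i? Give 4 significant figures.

Q₀ = 111 vs Keq = 1.983 ⇒ Q>K, reverse
Step 1:
                  D         X         M
  I           4.612   0.04666     4.868
  C          0.3722    0.2482   -0.2482
  E           4.984    0.2948      4.62
  solve Keq expr → x = -0.1241; check Q = 1.983
Then add 0.07508 M of X.
Step 2:
                  D         X         M
  I           4.984    0.3699      4.62
  C         -0.0937  -0.06247   0.06247
  E           4.891    0.3074     4.682
  solve Keq expr → x = 0.03123; check Q = 1.983

x = 0.03123 M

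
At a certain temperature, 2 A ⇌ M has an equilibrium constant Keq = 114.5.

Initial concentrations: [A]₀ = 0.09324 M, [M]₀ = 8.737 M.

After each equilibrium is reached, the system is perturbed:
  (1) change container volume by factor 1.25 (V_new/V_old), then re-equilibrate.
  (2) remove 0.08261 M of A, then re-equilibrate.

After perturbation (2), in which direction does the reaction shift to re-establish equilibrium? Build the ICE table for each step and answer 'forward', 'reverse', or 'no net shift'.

Direction: reverse

Q₀ = 1005 vs Keq = 114.5 ⇒ Q>K, reverse
Step 1:
                  A         M
  I         0.09324     8.737
  C          0.1816  -0.09078
  E          0.2748     8.646
  solve Keq expr → x = -0.09078; check Q = 114.5
Then change container volume by factor 1.25 (V_new/V_old).
Step 2:
                  A         M
  I          0.2198     6.917
  C         0.02572  -0.01286
  E          0.2456     6.904
  solve Keq expr → x = -0.01286; check Q = 114.5
Then remove 0.08261 M of A.
Step 3:
                  A         M
  I          0.1629     6.904
  C         0.08188  -0.04094
  E          0.2448     6.863
  solve Keq expr → x = -0.04094; check Q = 114.5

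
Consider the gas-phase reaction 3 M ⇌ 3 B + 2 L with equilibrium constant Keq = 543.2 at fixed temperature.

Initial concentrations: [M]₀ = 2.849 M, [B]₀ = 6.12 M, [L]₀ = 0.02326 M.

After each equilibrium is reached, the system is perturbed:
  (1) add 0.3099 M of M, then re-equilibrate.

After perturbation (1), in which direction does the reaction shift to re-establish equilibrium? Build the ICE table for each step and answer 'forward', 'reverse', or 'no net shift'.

Direction: forward

Q₀ = 0.005363 vs Keq = 543.2 ⇒ Q<K, forward
Step 1:
                  M         B         L
  I           2.849      6.12   0.02326
  C           -1.76      1.76     1.174
  E           1.089      7.88     1.197
  solve Keq expr → x = 0.5868; check Q = 543.2
Then add 0.3099 M of M.
Step 2:
                  M         B         L
  I           1.399      7.88     1.197
  C         -0.2005    0.2005    0.1337
  E           1.198     8.081      1.33
  solve Keq expr → x = 0.06684; check Q = 543.2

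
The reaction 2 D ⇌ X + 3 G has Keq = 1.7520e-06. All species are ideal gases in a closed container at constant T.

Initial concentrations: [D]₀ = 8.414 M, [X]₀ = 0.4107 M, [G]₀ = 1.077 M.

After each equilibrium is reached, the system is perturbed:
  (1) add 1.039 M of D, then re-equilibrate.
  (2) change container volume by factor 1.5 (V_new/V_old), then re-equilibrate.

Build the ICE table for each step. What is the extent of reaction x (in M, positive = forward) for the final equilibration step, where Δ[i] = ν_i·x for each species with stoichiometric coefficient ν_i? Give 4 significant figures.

Q₀ = 0.007247 vs Keq = 1.7520e-06 ⇒ Q>K, reverse
Step 1:
                  D         X         G
  I           8.414    0.4107     1.077
  C          0.6403   -0.3201   -0.9604
  E           9.054   0.09057    0.1166
  solve Keq expr → x = -0.3201; check Q = 1.7520e-06
Then add 1.039 M of D.
Step 2:
                  D         X         G
  I           10.09   0.09057    0.1166
  C       -0.005049  0.002525  0.007574
  E           10.09    0.0931    0.1242
  solve Keq expr → x = 0.002525; check Q = 1.7520e-06
Then change container volume by factor 1.5 (V_new/V_old).
Step 3:
                  D         X         G
  I           6.725   0.06206   0.08279
  C        -0.01443  0.007214   0.02164
  E           6.711   0.06928    0.1044
  solve Keq expr → x = 0.007214; check Q = 1.7520e-06

x = 0.007214 M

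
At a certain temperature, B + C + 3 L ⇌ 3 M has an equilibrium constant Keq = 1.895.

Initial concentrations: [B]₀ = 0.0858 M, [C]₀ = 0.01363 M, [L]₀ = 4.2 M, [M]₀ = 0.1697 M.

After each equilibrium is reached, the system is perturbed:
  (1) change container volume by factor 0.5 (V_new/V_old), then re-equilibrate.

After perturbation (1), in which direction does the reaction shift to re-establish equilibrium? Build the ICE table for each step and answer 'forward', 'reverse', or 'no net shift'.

Direction: forward

Q₀ = 0.0564 vs Keq = 1.895 ⇒ Q<K, forward
Step 1:
                   B          C          L          M
  init        0.0858    0.01363        4.2     0.1697
  Δ         -0.01273   -0.01273   -0.03819    0.03819
  eq         0.07307 9.0012e-04      4.162     0.2079
  solve Keq expr → x = 0.01273; check Q = 1.895
Then change container volume by factor 0.5 (V_new/V_old).
Step 2:
                   B          C          L          M
  init        0.1461     0.0018      8.324     0.4158
  Δ        -0.001332  -0.001332  -0.003996   0.003996
  eq          0.1448 4.6810e-04       8.32     0.4198
  solve Keq expr → x = 0.001332; check Q = 1.895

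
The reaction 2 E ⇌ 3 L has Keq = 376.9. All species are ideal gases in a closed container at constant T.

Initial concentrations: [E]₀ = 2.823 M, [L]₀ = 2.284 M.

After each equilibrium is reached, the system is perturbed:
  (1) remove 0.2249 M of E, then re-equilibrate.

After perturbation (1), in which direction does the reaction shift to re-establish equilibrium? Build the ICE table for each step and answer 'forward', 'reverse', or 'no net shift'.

Direction: reverse

Q₀ = 1.495 vs Keq = 376.9 ⇒ Q<K, forward
Step 1:
                    E           L
  init          2.823       2.284
  Δ            -2.155       3.233
  eq           0.6675       5.517
  solve Keq expr → x = 1.078; check Q = 376.9
Then remove 0.2249 M of E.
Step 2:
                    E           L
  init         0.4426       5.517
  Δ            0.1772     -0.2659
  eq           0.6199       5.251
  solve Keq expr → x = -0.08862; check Q = 376.9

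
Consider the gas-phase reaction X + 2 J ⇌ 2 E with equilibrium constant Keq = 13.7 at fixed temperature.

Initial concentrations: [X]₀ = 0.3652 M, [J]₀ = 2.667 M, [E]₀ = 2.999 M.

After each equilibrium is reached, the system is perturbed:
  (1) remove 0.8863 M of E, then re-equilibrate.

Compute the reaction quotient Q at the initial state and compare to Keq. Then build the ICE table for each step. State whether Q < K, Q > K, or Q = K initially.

Q₀ = 3.462 vs Keq = 13.7 ⇒ Q<K, forward
Step 1:
                   X          J          E
  Initial     0.3652      2.667      2.999
  Change     -0.2007    -0.4015     0.4015
  Equil       0.1645      2.266        3.4
  solve Keq expr → x = 0.2007; check Q = 13.7
Then remove 0.8863 M of E.
Step 2:
                   X          J          E
  Initial     0.1645      2.266      2.514
  Change    -0.05592    -0.1118     0.1118
  Equil       0.1085      2.154      2.626
  solve Keq expr → x = 0.05592; check Q = 13.7

Q₀ = 3.462; Q < K (proceeds forward)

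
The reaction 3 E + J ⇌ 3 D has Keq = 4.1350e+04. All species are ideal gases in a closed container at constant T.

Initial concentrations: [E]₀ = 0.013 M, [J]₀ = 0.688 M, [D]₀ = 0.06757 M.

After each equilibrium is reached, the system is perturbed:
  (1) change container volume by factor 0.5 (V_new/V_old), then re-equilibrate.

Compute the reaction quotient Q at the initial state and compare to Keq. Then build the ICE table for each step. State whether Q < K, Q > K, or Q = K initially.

Q₀ = 204.1; Q < K (proceeds forward)

Q₀ = 204.1 vs Keq = 4.1350e+04 ⇒ Q<K, forward
Step 1:
                  E         J         D
  init        0.013     0.688   0.06757
  Δ        -0.01044  -0.00348   0.01044
  eq        0.00256    0.6845   0.07801
  solve Keq expr → x = 0.00348; check Q = 4.1350e+04
Then change container volume by factor 0.5 (V_new/V_old).
Step 2:
                  E         J         D
  init      0.00512     1.369     0.156
  Δ       -0.001029 -3.4300e-04  0.001029
  eq        0.00409     1.369     0.157
  solve Keq expr → x = 3.4300e-04; check Q = 4.1350e+04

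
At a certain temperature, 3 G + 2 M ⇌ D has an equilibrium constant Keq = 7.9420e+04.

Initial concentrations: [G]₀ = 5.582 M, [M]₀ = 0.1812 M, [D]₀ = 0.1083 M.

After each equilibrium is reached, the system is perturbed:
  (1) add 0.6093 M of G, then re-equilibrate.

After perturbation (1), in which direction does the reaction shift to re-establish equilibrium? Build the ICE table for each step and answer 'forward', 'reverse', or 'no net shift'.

Direction: forward

Q₀ = 0.01896 vs Keq = 7.9420e+04 ⇒ Q<K, forward
Step 1:
                    G           M           D
  Initial       5.582      0.1812      0.1083
  Change      -0.2716     -0.1811     0.09054
  Equil          5.31  1.2930e-04      0.1988
  solve Keq expr → x = 0.09054; check Q = 7.9420e+04
Then add 0.6093 M of G.
Step 2:
                    G           M           D
  Initial        5.92  1.2930e-04      0.1988
  Change  -2.9154e-05 -1.9436e-05  9.7181e-06
  Equil          5.92  1.0986e-04      0.1988
  solve Keq expr → x = 9.7181e-06; check Q = 7.9420e+04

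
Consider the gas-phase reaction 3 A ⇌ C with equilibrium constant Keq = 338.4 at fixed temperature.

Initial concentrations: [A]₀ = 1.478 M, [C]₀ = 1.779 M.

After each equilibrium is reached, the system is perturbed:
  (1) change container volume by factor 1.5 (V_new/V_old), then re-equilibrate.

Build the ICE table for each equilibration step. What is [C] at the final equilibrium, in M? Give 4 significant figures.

[C]_eq = 1.46 M

Q₀ = 0.551 vs Keq = 338.4 ⇒ Q<K, forward
Step 1:
                  A         C
  I           1.478     1.779
  C          -1.291    0.4304
  E          0.1869     2.209
  solve Keq expr → x = 0.4304; check Q = 338.4
Then change container volume by factor 1.5 (V_new/V_old).
Step 2:
                  A         C
  I          0.1246     1.473
  C          0.0382  -0.01273
  E          0.1628      1.46
  solve Keq expr → x = -0.01273; check Q = 338.4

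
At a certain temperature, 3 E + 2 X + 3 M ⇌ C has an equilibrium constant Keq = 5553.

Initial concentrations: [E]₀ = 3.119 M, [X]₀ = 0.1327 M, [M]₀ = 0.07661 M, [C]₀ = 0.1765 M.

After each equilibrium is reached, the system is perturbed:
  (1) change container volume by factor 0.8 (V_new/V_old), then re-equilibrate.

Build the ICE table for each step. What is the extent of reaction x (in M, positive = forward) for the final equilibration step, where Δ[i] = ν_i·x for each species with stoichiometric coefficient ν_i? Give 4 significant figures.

Q₀ = 734.7 vs Keq = 5553 ⇒ Q<K, forward
Step 1:
                   E          X          M          C
  Initial      3.119     0.1327    0.07661     0.1765
  Change    -0.03151   -0.02101   -0.03151     0.0105
  Equil        3.087     0.1117     0.0451      0.187
  solve Keq expr → x = 0.0105; check Q = 5553
Then change container volume by factor 0.8 (V_new/V_old).
Step 2:
                   E          X          M          C
  Initial      3.859     0.1396    0.05637     0.2338
  Change    -0.02003   -0.01335   -0.02003   0.006677
  Equil        3.839     0.1263    0.03634     0.2404
  solve Keq expr → x = 0.006677; check Q = 5553

x = 0.006677 M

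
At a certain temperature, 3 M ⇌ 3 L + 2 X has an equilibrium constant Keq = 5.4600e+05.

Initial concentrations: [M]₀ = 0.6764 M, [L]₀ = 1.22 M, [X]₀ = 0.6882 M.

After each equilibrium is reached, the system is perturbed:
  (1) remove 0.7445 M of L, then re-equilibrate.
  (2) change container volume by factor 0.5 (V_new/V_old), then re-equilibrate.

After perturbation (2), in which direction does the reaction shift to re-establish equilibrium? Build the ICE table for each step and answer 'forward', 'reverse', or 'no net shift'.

Direction: reverse

Q₀ = 2.779 vs Keq = 5.4600e+05 ⇒ Q<K, forward
Step 1:
                    M           L           X
  Initial      0.6764        1.22      0.6882
  Change      -0.6517      0.6517      0.4344
  Equil       0.02474       1.872       1.123
  solve Keq expr → x = 0.2172; check Q = 5.4600e+05
Then remove 0.7445 M of L.
Step 2:
                    M           L           X
  Initial     0.02474       1.127       1.123
  Change    -0.009654    0.009654    0.006436
  Equil       0.01508       1.137       1.129
  solve Keq expr → x = 0.003218; check Q = 5.4600e+05
Then change container volume by factor 0.5 (V_new/V_old).
Step 3:
                    M           L           X
  Initial     0.03016       2.274       2.258
  Change      0.01719    -0.01719    -0.01146
  Equil       0.04736       2.256       2.247
  solve Keq expr → x = -0.005732; check Q = 5.4600e+05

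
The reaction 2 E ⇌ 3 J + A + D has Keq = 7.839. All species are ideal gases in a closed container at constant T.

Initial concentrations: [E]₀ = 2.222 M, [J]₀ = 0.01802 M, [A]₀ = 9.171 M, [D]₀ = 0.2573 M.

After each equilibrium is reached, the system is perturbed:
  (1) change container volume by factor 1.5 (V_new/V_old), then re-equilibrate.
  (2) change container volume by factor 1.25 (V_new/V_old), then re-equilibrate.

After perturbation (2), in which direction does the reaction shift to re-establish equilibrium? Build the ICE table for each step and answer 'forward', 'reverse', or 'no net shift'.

Direction: forward

Q₀ = 2.7966e-06 vs Keq = 7.839 ⇒ Q<K, forward
Step 1:
                  E         J         A         D
  init        2.222   0.01802     9.171    0.2573
  Δ         -0.8573     1.286    0.4286    0.4286
  eq          1.365     1.304       9.6    0.6859
  solve Keq expr → x = 0.4286; check Q = 7.839
Then change container volume by factor 1.5 (V_new/V_old).
Step 2:
                  E         J         A         D
  init       0.9098    0.8693       6.4    0.4573
  Δ         -0.1503    0.2254   0.07513   0.07513
  eq         0.7595     1.095     6.475    0.5324
  solve Keq expr → x = 0.07513; check Q = 7.839
Then change container volume by factor 1.25 (V_new/V_old).
Step 3:
                  E         J         A         D
  init       0.6076    0.8758      5.18    0.4259
  Δ        -0.06992    0.1049   0.03496   0.03496
  eq         0.5377    0.9806     5.215    0.4609
  solve Keq expr → x = 0.03496; check Q = 7.839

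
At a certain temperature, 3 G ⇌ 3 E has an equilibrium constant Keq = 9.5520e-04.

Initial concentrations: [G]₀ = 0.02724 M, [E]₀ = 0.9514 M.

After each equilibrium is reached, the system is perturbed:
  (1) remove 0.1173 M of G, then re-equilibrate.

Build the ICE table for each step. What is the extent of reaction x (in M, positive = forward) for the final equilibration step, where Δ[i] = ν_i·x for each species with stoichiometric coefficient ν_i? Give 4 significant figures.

Q₀ = 4.2606e+04 vs Keq = 9.5520e-04 ⇒ Q>K, reverse
Step 1:
                    G           E
  init        0.02724      0.9514
  Δ            0.8637     -0.8637
  eq           0.8909     0.08774
  solve Keq expr → x = -0.2879; check Q = 9.5520e-04
Then remove 0.1173 M of G.
Step 2:
                    G           E
  init         0.7736     0.08774
  Δ           0.01052    -0.01052
  eq           0.7841     0.07722
  solve Keq expr → x = -0.003505; check Q = 9.5520e-04

x = -0.003505 M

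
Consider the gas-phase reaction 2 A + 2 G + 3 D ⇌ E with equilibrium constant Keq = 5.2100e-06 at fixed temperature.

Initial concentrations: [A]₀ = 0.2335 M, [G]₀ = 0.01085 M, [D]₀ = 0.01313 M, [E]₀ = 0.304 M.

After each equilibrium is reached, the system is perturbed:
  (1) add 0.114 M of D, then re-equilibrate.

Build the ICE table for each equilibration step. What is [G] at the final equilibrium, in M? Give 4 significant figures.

Q₀ = 2.0924e+10 vs Keq = 5.2100e-06 ⇒ Q>K, reverse
Step 1:
                    A           G           D           E
  Initial      0.2335     0.01085     0.01313       0.304
  Change        0.608       0.608       0.912      -0.304
  Equil        0.8415      0.6188      0.9251  1.1187e-06
  solve Keq expr → x = -0.304; check Q = 5.2100e-06
Then add 0.114 M of D.
Step 2:
                    A           G           D           E
  Initial      0.8415      0.6188       1.039  1.1187e-06
  Change  -9.3320e-07 -9.3320e-07 -1.3998e-06  4.6660e-07
  Equil        0.8415      0.6188       1.039  1.5853e-06
  solve Keq expr → x = 4.6660e-07; check Q = 5.2100e-06

[G]_eq = 0.6188 M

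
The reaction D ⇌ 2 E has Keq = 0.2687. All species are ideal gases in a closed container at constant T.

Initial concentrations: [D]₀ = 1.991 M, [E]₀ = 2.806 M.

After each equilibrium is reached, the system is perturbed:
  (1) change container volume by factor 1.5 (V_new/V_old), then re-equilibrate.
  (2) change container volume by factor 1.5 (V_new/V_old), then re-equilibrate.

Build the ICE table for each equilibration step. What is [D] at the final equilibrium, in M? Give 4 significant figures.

[D]_eq = 1.222 M

Q₀ = 3.955 vs Keq = 0.2687 ⇒ Q>K, reverse
Step 1:
                   D          E
  Initial      1.991      2.806
  Change      0.9579     -1.916
  Equil        2.949     0.8902
  solve Keq expr → x = -0.9579; check Q = 0.2687
Then change container volume by factor 1.5 (V_new/V_old).
Step 2:
                   D          E
  Initial      1.966     0.5934
  Change      -0.061      0.122
  Equil        1.905     0.7154
  solve Keq expr → x = 0.061; check Q = 0.2687
Then change container volume by factor 1.5 (V_new/V_old).
Step 3:
                   D          E
  Initial       1.27      0.477
  Change    -0.04802    0.09604
  Equil        1.222      0.573
  solve Keq expr → x = 0.04802; check Q = 0.2687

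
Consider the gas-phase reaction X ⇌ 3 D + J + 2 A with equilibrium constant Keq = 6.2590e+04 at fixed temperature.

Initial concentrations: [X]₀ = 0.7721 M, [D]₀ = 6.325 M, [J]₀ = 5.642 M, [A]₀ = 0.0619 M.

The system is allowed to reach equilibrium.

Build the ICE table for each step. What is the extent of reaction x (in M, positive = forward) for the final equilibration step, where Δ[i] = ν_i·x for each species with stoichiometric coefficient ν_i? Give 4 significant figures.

x = 0.6613 M

Q₀ = 7.085 vs Keq = 6.2590e+04 ⇒ Q<K, forward
Step 1:
                   X          D          J          A
  init        0.7721      6.325      5.642     0.0619
  Δ          -0.6613      1.984     0.6613      1.323
  eq          0.1108      8.309      6.303      1.385
  solve Keq expr → x = 0.6613; check Q = 6.2590e+04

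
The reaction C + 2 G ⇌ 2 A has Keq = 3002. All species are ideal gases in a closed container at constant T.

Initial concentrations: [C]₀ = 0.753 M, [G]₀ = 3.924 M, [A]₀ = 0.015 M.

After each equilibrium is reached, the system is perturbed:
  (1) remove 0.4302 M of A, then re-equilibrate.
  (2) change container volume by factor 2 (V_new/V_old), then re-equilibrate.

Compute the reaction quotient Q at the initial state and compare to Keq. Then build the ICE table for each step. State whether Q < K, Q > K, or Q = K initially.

Q₀ = 1.9406e-05 vs Keq = 3002 ⇒ Q<K, forward
Step 1:
                  C         G         A
  init        0.753     3.924     0.015
  Δ         -0.7529    -1.506     1.506
  eq      1.3173e-04     2.418     1.521
  solve Keq expr → x = 0.7529; check Q = 3002
Then remove 0.4302 M of A.
Step 2:
                  C         G         A
  init    1.3173e-04     2.418     1.091
  Δ       -6.3966e-05 -1.2793e-04 1.2793e-04
  eq      6.7766e-05     2.418     1.091
  solve Keq expr → x = 6.3966e-05; check Q = 3002
Then change container volume by factor 2 (V_new/V_old).
Step 3:
                  C         G         A
  init    3.3883e-05     1.209    0.5453
  Δ       3.3858e-05 6.7717e-05 -6.7717e-05
  eq      6.7741e-05     1.209    0.5453
  solve Keq expr → x = -3.3858e-05; check Q = 3002

Q₀ = 1.9406e-05; Q < K (proceeds forward)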